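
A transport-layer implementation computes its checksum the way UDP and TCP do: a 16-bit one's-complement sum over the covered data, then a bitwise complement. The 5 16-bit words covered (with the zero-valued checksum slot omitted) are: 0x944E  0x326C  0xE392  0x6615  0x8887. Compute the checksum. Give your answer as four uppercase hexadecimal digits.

6715

One's-complement addition (fold any carry out of bit 15 back into bit 0):
  0x944E + 0x326C = 0x0C6BA
  0xC6BA + 0xE392 = 0x1AA4C → wrap carry → 0xAA4D
  0xAA4D + 0x6615 = 0x11062 → wrap carry → 0x1063
  0x1063 + 0x8887 = 0x098EA
One's-complement sum = 0x98EA.
Checksum = ~0x98EA & 0xFFFF = 0x6715.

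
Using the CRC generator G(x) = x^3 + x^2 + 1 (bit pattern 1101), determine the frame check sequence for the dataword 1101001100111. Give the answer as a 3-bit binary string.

111

Append 3 zeros: 1101001100111000. Divide by 1101 (XOR where the leading bit is 1):
  pos 0: 1101 XOR 1101 = 0000
  pos 6: 1100 XOR 1101 = 0001
  pos 9: 1111 XOR 1101 = 0010
  pos 11: 1000 XOR 1101 = 0101
  pos 12: 1010 XOR 1101 = 0111
Remainder (last 3 bits) = 111. This is the CRC / FCS.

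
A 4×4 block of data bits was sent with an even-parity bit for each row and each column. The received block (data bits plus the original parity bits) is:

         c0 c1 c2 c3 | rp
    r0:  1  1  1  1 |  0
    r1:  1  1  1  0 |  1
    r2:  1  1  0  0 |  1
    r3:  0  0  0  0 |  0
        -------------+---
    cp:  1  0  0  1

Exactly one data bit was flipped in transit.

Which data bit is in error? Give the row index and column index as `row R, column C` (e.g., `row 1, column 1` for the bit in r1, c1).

row 2, column 1

Recompute each row's even parity and compare to rp:
  r0: data parity 0, sent rp 0 → ok
  r1: data parity 1, sent rp 1 → ok
  r2: data parity 0, sent rp 1 → mismatch
  r3: data parity 0, sent rp 0 → ok
Recompute each column's even parity and compare to cp:
  c0: data parity 1, sent cp 1 → ok
  c1: data parity 1, sent cp 0 → mismatch
  c2: data parity 0, sent cp 0 → ok
  c3: data parity 1, sent cp 1 → ok
Exactly one row (r2) and one column (c1) fail → the flipped bit is at their intersection.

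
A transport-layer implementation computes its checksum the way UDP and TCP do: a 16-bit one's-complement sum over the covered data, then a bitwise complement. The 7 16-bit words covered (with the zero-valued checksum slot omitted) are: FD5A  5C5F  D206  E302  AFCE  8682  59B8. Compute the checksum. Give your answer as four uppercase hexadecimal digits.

One's-complement addition (fold any carry out of bit 15 back into bit 0):
  0xFD5A + 0x5C5F = 0x159B9 → wrap carry → 0x59BA
  0x59BA + 0xD206 = 0x12BC0 → wrap carry → 0x2BC1
  0x2BC1 + 0xE302 = 0x10EC3 → wrap carry → 0x0EC4
  0x0EC4 + 0xAFCE = 0x0BE92
  0xBE92 + 0x8682 = 0x14514 → wrap carry → 0x4515
  0x4515 + 0x59B8 = 0x09ECD
One's-complement sum = 0x9ECD.
Checksum = ~0x9ECD & 0xFFFF = 0x6132.

6132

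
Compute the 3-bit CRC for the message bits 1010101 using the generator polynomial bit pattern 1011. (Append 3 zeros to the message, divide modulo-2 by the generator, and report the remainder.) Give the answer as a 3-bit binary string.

Append 3 zeros: 1010101000. Divide by 1011 (XOR where the leading bit is 1):
  pos 0: 1010 XOR 1011 = 0001
  pos 3: 1101 XOR 1011 = 0110
  pos 4: 1100 XOR 1011 = 0111
  pos 5: 1110 XOR 1011 = 0101
  pos 6: 1010 XOR 1011 = 0001
Remainder (last 3 bits) = 001. This is the CRC / FCS.

001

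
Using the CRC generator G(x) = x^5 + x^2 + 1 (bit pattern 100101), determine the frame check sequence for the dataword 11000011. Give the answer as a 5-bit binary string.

Append 5 zeros: 1100001100000. Divide by 100101 (XOR where the leading bit is 1):
  pos 0: 110000 XOR 100101 = 010101
  pos 1: 101011 XOR 100101 = 001110
  pos 3: 111010 XOR 100101 = 011111
  pos 4: 111110 XOR 100101 = 011011
  pos 5: 110110 XOR 100101 = 010011
  pos 6: 100110 XOR 100101 = 000011
Remainder (last 5 bits) = 00110. This is the CRC / FCS.

00110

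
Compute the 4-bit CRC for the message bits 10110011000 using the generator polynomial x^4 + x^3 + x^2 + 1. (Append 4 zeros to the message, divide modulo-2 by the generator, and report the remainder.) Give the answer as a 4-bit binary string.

Append 4 zeros: 101100110000000. Divide by 11101 (XOR where the leading bit is 1):
  pos 0: 10110 XOR 11101 = 01011
  pos 1: 10110 XOR 11101 = 01011
  pos 2: 10111 XOR 11101 = 01010
  pos 3: 10101 XOR 11101 = 01000
  pos 4: 10000 XOR 11101 = 01101
  pos 5: 11010 XOR 11101 = 00111
  pos 7: 11100 XOR 11101 = 00001
Remainder (last 4 bits) = 1000. This is the CRC / FCS.

1000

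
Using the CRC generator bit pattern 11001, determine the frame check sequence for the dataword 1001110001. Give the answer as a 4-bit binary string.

Append 4 zeros: 10011100010000. Divide by 11001 (XOR where the leading bit is 1):
  pos 0: 10011 XOR 11001 = 01010
  pos 1: 10101 XOR 11001 = 01100
  pos 2: 11000 XOR 11001 = 00001
  pos 6: 10010 XOR 11001 = 01011
  pos 7: 10110 XOR 11001 = 01111
  pos 8: 11110 XOR 11001 = 00111
Remainder (last 4 bits) = 1110. This is the CRC / FCS.

1110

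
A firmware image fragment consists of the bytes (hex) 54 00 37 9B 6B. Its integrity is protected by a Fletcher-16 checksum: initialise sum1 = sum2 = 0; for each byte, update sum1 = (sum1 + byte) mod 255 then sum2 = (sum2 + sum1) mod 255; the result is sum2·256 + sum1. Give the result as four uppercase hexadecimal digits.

Running sums (mod 255):
  after byte 0 (54): sum1=84, sum2=84
  after byte 1 (00): sum1=84, sum2=168
  after byte 2 (37): sum1=139, sum2=52
  after byte 3 (9B): sum1=39, sum2=91
  after byte 4 (6B): sum1=146, sum2=237
Checksum = sum2·256 + sum1 = 237·256 + 146 = 60818 = 0xED92.

ED92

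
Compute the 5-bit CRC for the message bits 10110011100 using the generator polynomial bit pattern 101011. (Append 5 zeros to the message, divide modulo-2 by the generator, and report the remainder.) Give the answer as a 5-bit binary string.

10001

Append 5 zeros: 1011001110000000. Divide by 101011 (XOR where the leading bit is 1):
  pos 0: 101100 XOR 101011 = 000111
  pos 3: 111111 XOR 101011 = 010100
  pos 4: 101000 XOR 101011 = 000011
  pos 8: 110000 XOR 101011 = 011011
  pos 9: 110110 XOR 101011 = 011101
  pos 10: 111010 XOR 101011 = 010001
Remainder (last 5 bits) = 10001. This is the CRC / FCS.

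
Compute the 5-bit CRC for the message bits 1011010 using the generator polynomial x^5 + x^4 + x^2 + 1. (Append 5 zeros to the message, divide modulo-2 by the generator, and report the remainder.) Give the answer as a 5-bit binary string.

11110

Append 5 zeros: 101101000000. Divide by 110101 (XOR where the leading bit is 1):
  pos 0: 101101 XOR 110101 = 011000
  pos 1: 110000 XOR 110101 = 000101
  pos 4: 101000 XOR 110101 = 011101
  pos 5: 111010 XOR 110101 = 001111
Remainder (last 5 bits) = 11110. This is the CRC / FCS.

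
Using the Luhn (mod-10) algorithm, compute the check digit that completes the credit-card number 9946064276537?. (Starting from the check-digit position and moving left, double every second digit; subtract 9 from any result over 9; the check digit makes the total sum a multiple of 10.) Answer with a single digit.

Partial digits right→left: 7 3 5 6 7 2 4 6 0 6 4 9 9
Double every second digit counting from the check-digit position (so the 1st, 3rd, 5th, ... of the partial from the right).
  doubled (with −9 where >9): 5 1 5 8 0 8 9 → sum 36
  kept as-is: 3 6 2 6 6 9 → sum 32
Total = 36 + 32 = 68.
Check digit = (10 − (68 mod 10)) mod 10 = 2.

2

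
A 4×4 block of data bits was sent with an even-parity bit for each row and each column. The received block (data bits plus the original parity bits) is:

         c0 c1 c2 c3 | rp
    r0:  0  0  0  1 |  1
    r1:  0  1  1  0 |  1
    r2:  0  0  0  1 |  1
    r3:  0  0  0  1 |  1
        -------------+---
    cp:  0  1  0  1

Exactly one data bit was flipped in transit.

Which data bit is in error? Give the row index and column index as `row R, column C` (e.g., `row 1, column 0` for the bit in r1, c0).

row 1, column 2

Recompute each row's even parity and compare to rp:
  r0: data parity 1, sent rp 1 → ok
  r1: data parity 0, sent rp 1 → mismatch
  r2: data parity 1, sent rp 1 → ok
  r3: data parity 1, sent rp 1 → ok
Recompute each column's even parity and compare to cp:
  c0: data parity 0, sent cp 0 → ok
  c1: data parity 1, sent cp 1 → ok
  c2: data parity 1, sent cp 0 → mismatch
  c3: data parity 1, sent cp 1 → ok
Exactly one row (r1) and one column (c2) fail → the flipped bit is at their intersection.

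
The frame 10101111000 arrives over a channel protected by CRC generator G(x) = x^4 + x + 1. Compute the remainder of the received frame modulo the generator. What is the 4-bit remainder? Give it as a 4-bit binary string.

0011

Modulo-2 division of 10101111000 by 10011:
  pos 0: 10101 XOR 10011 = 00110
  pos 2: 11011 XOR 10011 = 01000
  pos 3: 10001 XOR 10011 = 00010
  pos 6: 10000 XOR 10011 = 00011
Remainder = 0011 (nonzero — an error is detected).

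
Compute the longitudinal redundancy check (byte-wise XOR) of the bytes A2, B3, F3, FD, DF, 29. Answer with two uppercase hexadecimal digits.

E9

XOR the bytes together:
  start with 0xA2
  0xA2 ⊕ 0xB3 = 0x11
  0x11 ⊕ 0xF3 = 0xE2
  0xE2 ⊕ 0xFD = 0x1F
  0x1F ⊕ 0xDF = 0xC0
  0xC0 ⊕ 0x29 = 0xE9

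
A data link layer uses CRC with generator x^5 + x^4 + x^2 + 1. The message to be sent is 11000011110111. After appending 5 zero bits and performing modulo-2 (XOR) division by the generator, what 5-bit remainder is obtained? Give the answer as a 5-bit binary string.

00001

Append 5 zeros: 1100001111011100000. Divide by 110101 (XOR where the leading bit is 1):
  pos 0: 110000 XOR 110101 = 000101
  pos 3: 101111 XOR 110101 = 011010
  pos 4: 110101 XOR 110101 = 000000
  pos 11: 111000 XOR 110101 = 001101
  pos 13: 110100 XOR 110101 = 000001
Remainder (last 5 bits) = 00001. This is the CRC / FCS.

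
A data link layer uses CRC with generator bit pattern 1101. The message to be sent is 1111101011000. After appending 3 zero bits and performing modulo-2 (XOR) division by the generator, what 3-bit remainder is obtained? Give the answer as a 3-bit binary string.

Append 3 zeros: 1111101011000000. Divide by 1101 (XOR where the leading bit is 1):
  pos 0: 1111 XOR 1101 = 0010
  pos 2: 1010 XOR 1101 = 0111
  pos 3: 1111 XOR 1101 = 0010
  pos 5: 1001 XOR 1101 = 0100
  pos 6: 1001 XOR 1101 = 0100
  pos 7: 1000 XOR 1101 = 0101
  pos 8: 1010 XOR 1101 = 0111
  pos 9: 1110 XOR 1101 = 0011
  pos 11: 1100 XOR 1101 = 0001
Remainder (last 3 bits) = 010. This is the CRC / FCS.

010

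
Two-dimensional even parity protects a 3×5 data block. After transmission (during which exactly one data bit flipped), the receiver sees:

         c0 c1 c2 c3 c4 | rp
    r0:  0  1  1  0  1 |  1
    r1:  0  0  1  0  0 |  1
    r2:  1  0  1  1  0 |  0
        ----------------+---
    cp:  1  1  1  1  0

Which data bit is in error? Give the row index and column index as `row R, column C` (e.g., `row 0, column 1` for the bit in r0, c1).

row 2, column 4

Recompute each row's even parity and compare to rp:
  r0: data parity 1, sent rp 1 → ok
  r1: data parity 1, sent rp 1 → ok
  r2: data parity 1, sent rp 0 → mismatch
Recompute each column's even parity and compare to cp:
  c0: data parity 1, sent cp 1 → ok
  c1: data parity 1, sent cp 1 → ok
  c2: data parity 1, sent cp 1 → ok
  c3: data parity 1, sent cp 1 → ok
  c4: data parity 1, sent cp 0 → mismatch
Exactly one row (r2) and one column (c4) fail → the flipped bit is at their intersection.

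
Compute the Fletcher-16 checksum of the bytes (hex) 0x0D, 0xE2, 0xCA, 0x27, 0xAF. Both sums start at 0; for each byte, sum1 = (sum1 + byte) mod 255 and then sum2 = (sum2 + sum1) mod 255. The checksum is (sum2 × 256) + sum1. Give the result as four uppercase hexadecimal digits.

Running sums (mod 255):
  after byte 0 (0x0D): sum1=13, sum2=13
  after byte 1 (0xE2): sum1=239, sum2=252
  after byte 2 (0xCA): sum1=186, sum2=183
  after byte 3 (0x27): sum1=225, sum2=153
  after byte 4 (0xAF): sum1=145, sum2=43
Checksum = sum2·256 + sum1 = 43·256 + 145 = 11153 = 0x2B91.

2B91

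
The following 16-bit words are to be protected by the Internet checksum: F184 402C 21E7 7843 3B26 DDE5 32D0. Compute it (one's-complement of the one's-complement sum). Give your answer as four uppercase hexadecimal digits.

One's-complement addition (fold any carry out of bit 15 back into bit 0):
  0xF184 + 0x402C = 0x131B0 → wrap carry → 0x31B1
  0x31B1 + 0x21E7 = 0x05398
  0x5398 + 0x7843 = 0x0CBDB
  0xCBDB + 0x3B26 = 0x10701 → wrap carry → 0x0702
  0x0702 + 0xDDE5 = 0x0E4E7
  0xE4E7 + 0x32D0 = 0x117B7 → wrap carry → 0x17B8
One's-complement sum = 0x17B8.
Checksum = ~0x17B8 & 0xFFFF = 0xE847.

E847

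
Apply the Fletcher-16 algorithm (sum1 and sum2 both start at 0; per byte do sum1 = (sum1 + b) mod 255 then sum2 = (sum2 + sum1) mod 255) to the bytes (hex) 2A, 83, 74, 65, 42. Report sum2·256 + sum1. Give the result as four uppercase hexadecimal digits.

Running sums (mod 255):
  after byte 0 (2A): sum1=42, sum2=42
  after byte 1 (83): sum1=173, sum2=215
  after byte 2 (74): sum1=34, sum2=249
  after byte 3 (65): sum1=135, sum2=129
  after byte 4 (42): sum1=201, sum2=75
Checksum = sum2·256 + sum1 = 75·256 + 201 = 19401 = 0x4BC9.

4BC9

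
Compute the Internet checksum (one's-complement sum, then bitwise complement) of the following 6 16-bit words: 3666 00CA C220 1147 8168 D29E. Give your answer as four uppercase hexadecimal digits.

A160

One's-complement addition (fold any carry out of bit 15 back into bit 0):
  0x3666 + 0x00CA = 0x03730
  0x3730 + 0xC220 = 0x0F950
  0xF950 + 0x1147 = 0x10A97 → wrap carry → 0x0A98
  0x0A98 + 0x8168 = 0x08C00
  0x8C00 + 0xD29E = 0x15E9E → wrap carry → 0x5E9F
One's-complement sum = 0x5E9F.
Checksum = ~0x5E9F & 0xFFFF = 0xA160.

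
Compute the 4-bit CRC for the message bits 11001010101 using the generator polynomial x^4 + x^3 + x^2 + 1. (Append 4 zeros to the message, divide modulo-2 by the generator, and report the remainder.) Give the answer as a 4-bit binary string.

0110

Append 4 zeros: 110010101010000. Divide by 11101 (XOR where the leading bit is 1):
  pos 0: 11001 XOR 11101 = 00100
  pos 2: 10001 XOR 11101 = 01100
  pos 3: 11000 XOR 11101 = 00101
  pos 5: 10110 XOR 11101 = 01011
  pos 6: 10111 XOR 11101 = 01010
  pos 7: 10100 XOR 11101 = 01001
  pos 8: 10010 XOR 11101 = 01111
  pos 9: 11110 XOR 11101 = 00011
Remainder (last 4 bits) = 0110. This is the CRC / FCS.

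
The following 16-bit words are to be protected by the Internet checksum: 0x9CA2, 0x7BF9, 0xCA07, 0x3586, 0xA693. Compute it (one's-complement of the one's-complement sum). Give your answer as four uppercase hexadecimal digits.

One's-complement addition (fold any carry out of bit 15 back into bit 0):
  0x9CA2 + 0x7BF9 = 0x1189B → wrap carry → 0x189C
  0x189C + 0xCA07 = 0x0E2A3
  0xE2A3 + 0x3586 = 0x11829 → wrap carry → 0x182A
  0x182A + 0xA693 = 0x0BEBD
One's-complement sum = 0xBEBD.
Checksum = ~0xBEBD & 0xFFFF = 0x4142.

4142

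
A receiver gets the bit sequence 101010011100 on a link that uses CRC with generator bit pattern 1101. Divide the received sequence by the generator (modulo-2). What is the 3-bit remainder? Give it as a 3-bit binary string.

100

Modulo-2 division of 101010011100 by 1101:
  pos 0: 1010 XOR 1101 = 0111
  pos 1: 1111 XOR 1101 = 0010
  pos 3: 1000 XOR 1101 = 0101
  pos 4: 1011 XOR 1101 = 0110
  pos 5: 1101 XOR 1101 = 0000
Remainder = 100 (nonzero — an error is detected).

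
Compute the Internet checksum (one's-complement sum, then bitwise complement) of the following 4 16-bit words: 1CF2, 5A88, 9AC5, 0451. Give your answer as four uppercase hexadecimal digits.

One's-complement addition (fold any carry out of bit 15 back into bit 0):
  0x1CF2 + 0x5A88 = 0x0777A
  0x777A + 0x9AC5 = 0x1123F → wrap carry → 0x1240
  0x1240 + 0x0451 = 0x01691
One's-complement sum = 0x1691.
Checksum = ~0x1691 & 0xFFFF = 0xE96E.

E96E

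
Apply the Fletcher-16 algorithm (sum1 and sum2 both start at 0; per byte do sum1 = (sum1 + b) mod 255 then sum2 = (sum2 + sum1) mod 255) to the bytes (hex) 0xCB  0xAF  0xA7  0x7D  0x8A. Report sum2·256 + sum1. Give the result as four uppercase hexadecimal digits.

Running sums (mod 255):
  after byte 0 (0xCB): sum1=203, sum2=203
  after byte 1 (0xAF): sum1=123, sum2=71
  after byte 2 (0xA7): sum1=35, sum2=106
  after byte 3 (0x7D): sum1=160, sum2=11
  after byte 4 (0x8A): sum1=43, sum2=54
Checksum = sum2·256 + sum1 = 54·256 + 43 = 13867 = 0x362B.

362B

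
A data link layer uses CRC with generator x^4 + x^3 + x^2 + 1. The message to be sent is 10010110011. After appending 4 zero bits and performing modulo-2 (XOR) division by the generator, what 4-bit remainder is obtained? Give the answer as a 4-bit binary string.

Append 4 zeros: 100101100110000. Divide by 11101 (XOR where the leading bit is 1):
  pos 0: 10010 XOR 11101 = 01111
  pos 1: 11111 XOR 11101 = 00010
  pos 4: 10100 XOR 11101 = 01001
  pos 5: 10011 XOR 11101 = 01110
  pos 6: 11101 XOR 11101 = 00000
Remainder (last 4 bits) = 0000. This is the CRC / FCS.

0000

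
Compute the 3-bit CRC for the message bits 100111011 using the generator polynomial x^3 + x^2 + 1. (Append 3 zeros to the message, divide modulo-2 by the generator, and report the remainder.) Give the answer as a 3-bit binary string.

000

Append 3 zeros: 100111011000. Divide by 1101 (XOR where the leading bit is 1):
  pos 0: 1001 XOR 1101 = 0100
  pos 1: 1001 XOR 1101 = 0100
  pos 2: 1001 XOR 1101 = 0100
  pos 3: 1000 XOR 1101 = 0101
  pos 4: 1011 XOR 1101 = 0110
  pos 5: 1101 XOR 1101 = 0000
Remainder (last 3 bits) = 000. This is the CRC / FCS.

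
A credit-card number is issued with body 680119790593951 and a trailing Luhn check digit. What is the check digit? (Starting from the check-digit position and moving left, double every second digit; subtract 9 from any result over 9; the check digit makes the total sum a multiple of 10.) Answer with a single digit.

0

Partial digits right→left: 1 5 9 3 9 5 0 9 7 9 1 1 0 8 6
Double every second digit counting from the check-digit position (so the 1st, 3rd, 5th, ... of the partial from the right).
  doubled (with −9 where >9): 2 9 9 0 5 2 0 3 → sum 30
  kept as-is: 5 3 5 9 9 1 8 → sum 40
Total = 30 + 40 = 70.
Check digit = (10 − (70 mod 10)) mod 10 = 0.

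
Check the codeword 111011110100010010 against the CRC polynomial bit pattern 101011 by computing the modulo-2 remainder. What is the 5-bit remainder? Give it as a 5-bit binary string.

00000

Modulo-2 division of 111011110100010010 by 101011:
  pos 0: 111011 XOR 101011 = 010000
  pos 1: 100001 XOR 101011 = 001010
  pos 3: 101010 XOR 101011 = 000001
  pos 8: 110001 XOR 101011 = 011010
  pos 9: 110100 XOR 101011 = 011111
  pos 10: 111110 XOR 101011 = 010101
  pos 11: 101011 XOR 101011 = 000000
Remainder = 00000 (zero — the frame passes the CRC check).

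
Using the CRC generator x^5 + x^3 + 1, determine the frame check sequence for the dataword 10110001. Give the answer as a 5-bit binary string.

11001

Append 5 zeros: 1011000100000. Divide by 101001 (XOR where the leading bit is 1):
  pos 0: 101100 XOR 101001 = 000101
  pos 3: 101010 XOR 101001 = 000011
  pos 7: 110000 XOR 101001 = 011001
Remainder (last 5 bits) = 11001. This is the CRC / FCS.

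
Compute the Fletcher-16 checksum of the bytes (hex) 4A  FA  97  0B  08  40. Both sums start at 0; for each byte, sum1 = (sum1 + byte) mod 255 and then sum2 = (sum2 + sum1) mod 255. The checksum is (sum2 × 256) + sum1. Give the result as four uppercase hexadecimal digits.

7430

Running sums (mod 255):
  after byte 0 (4A): sum1=74, sum2=74
  after byte 1 (FA): sum1=69, sum2=143
  after byte 2 (97): sum1=220, sum2=108
  after byte 3 (0B): sum1=231, sum2=84
  after byte 4 (08): sum1=239, sum2=68
  after byte 5 (40): sum1=48, sum2=116
Checksum = sum2·256 + sum1 = 116·256 + 48 = 29744 = 0x7430.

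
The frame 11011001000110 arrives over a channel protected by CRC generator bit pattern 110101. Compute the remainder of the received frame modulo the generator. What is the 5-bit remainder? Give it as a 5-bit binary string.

10110

Modulo-2 division of 11011001000110 by 110101:
  pos 0: 110110 XOR 110101 = 000011
  pos 4: 110100 XOR 110101 = 000001
Remainder = 10110 (nonzero — an error is detected).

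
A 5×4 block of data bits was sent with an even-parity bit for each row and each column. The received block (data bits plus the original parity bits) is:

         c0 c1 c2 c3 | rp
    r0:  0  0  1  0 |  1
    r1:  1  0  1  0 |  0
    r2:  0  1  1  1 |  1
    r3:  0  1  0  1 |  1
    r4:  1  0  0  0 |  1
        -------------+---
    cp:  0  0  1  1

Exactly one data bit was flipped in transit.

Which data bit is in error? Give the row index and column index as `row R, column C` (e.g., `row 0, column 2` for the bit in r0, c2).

Recompute each row's even parity and compare to rp:
  r0: data parity 1, sent rp 1 → ok
  r1: data parity 0, sent rp 0 → ok
  r2: data parity 1, sent rp 1 → ok
  r3: data parity 0, sent rp 1 → mismatch
  r4: data parity 1, sent rp 1 → ok
Recompute each column's even parity and compare to cp:
  c0: data parity 0, sent cp 0 → ok
  c1: data parity 0, sent cp 0 → ok
  c2: data parity 1, sent cp 1 → ok
  c3: data parity 0, sent cp 1 → mismatch
Exactly one row (r3) and one column (c3) fail → the flipped bit is at their intersection.

row 3, column 3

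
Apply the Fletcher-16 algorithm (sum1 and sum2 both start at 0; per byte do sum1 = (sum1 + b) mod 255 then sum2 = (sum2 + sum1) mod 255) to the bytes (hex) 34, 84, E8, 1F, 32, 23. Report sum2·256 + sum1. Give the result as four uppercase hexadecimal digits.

5816

Running sums (mod 255):
  after byte 0 (34): sum1=52, sum2=52
  after byte 1 (84): sum1=184, sum2=236
  after byte 2 (E8): sum1=161, sum2=142
  after byte 3 (1F): sum1=192, sum2=79
  after byte 4 (32): sum1=242, sum2=66
  after byte 5 (23): sum1=22, sum2=88
Checksum = sum2·256 + sum1 = 88·256 + 22 = 22550 = 0x5816.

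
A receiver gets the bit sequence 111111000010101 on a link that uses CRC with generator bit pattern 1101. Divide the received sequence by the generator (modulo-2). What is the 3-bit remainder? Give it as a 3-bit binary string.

000

Modulo-2 division of 111111000010101 by 1101:
  pos 0: 1111 XOR 1101 = 0010
  pos 2: 1011 XOR 1101 = 0110
  pos 3: 1100 XOR 1101 = 0001
  pos 6: 1000 XOR 1101 = 0101
  pos 7: 1011 XOR 1101 = 0110
  pos 8: 1100 XOR 1101 = 0001
  pos 11: 1101 XOR 1101 = 0000
Remainder = 000 (zero — the frame passes the CRC check).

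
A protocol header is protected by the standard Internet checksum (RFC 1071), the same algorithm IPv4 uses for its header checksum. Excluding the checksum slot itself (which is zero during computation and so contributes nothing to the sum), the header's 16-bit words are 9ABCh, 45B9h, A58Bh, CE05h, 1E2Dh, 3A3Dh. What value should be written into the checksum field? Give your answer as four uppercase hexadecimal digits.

538E

One's-complement addition (fold any carry out of bit 15 back into bit 0):
  0x9ABC + 0x45B9 = 0x0E075
  0xE075 + 0xA58B = 0x18600 → wrap carry → 0x8601
  0x8601 + 0xCE05 = 0x15406 → wrap carry → 0x5407
  0x5407 + 0x1E2D = 0x07234
  0x7234 + 0x3A3D = 0x0AC71
One's-complement sum = 0xAC71.
Checksum = ~0xAC71 & 0xFFFF = 0x538E.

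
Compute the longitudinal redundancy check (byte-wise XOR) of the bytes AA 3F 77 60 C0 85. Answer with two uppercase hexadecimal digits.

C7

XOR the bytes together:
  start with 0xAA
  0xAA ⊕ 0x3F = 0x95
  0x95 ⊕ 0x77 = 0xE2
  0xE2 ⊕ 0x60 = 0x82
  0x82 ⊕ 0xC0 = 0x42
  0x42 ⊕ 0x85 = 0xC7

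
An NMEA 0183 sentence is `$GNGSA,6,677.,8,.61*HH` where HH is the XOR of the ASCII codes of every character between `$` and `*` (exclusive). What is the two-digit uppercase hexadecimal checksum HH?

63

XOR the ASCII codes of the payload characters:
  'G' = 0x47 → acc = 0x47
  'N' = 0x4E → acc = 0x09
  'G' = 0x47 → acc = 0x4E
  'S' = 0x53 → acc = 0x1D
  'A' = 0x41 → acc = 0x5C
  ',' = 0x2C → acc = 0x70
  '6' = 0x36 → acc = 0x46
  ',' = 0x2C → acc = 0x6A
  '6' = 0x36 → acc = 0x5C
  '7' = 0x37 → acc = 0x6B
  '7' = 0x37 → acc = 0x5C
  '.' = 0x2E → acc = 0x72
  ',' = 0x2C → acc = 0x5E
  '8' = 0x38 → acc = 0x66
  ',' = 0x2C → acc = 0x4A
  '.' = 0x2E → acc = 0x64
  '6' = 0x36 → acc = 0x52
  '1' = 0x31 → acc = 0x63
Checksum = 0x63.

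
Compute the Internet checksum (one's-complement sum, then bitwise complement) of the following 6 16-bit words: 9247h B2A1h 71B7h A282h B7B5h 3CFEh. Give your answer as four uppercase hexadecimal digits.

B228

One's-complement addition (fold any carry out of bit 15 back into bit 0):
  0x9247 + 0xB2A1 = 0x144E8 → wrap carry → 0x44E9
  0x44E9 + 0x71B7 = 0x0B6A0
  0xB6A0 + 0xA282 = 0x15922 → wrap carry → 0x5923
  0x5923 + 0xB7B5 = 0x110D8 → wrap carry → 0x10D9
  0x10D9 + 0x3CFE = 0x04DD7
One's-complement sum = 0x4DD7.
Checksum = ~0x4DD7 & 0xFFFF = 0xB228.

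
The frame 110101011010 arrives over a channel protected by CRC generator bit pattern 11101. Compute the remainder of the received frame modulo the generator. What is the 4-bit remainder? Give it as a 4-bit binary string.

1110

Modulo-2 division of 110101011010 by 11101:
  pos 0: 11010 XOR 11101 = 00111
  pos 2: 11110 XOR 11101 = 00011
  pos 5: 11110 XOR 11101 = 00011
Remainder = 1110 (nonzero — an error is detected).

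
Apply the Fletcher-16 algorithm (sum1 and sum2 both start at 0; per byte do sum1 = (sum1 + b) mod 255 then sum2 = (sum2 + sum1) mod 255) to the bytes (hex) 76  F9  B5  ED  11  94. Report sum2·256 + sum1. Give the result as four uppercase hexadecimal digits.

Running sums (mod 255):
  after byte 0 (76): sum1=118, sum2=118
  after byte 1 (F9): sum1=112, sum2=230
  after byte 2 (B5): sum1=38, sum2=13
  after byte 3 (ED): sum1=20, sum2=33
  after byte 4 (11): sum1=37, sum2=70
  after byte 5 (94): sum1=185, sum2=0
Checksum = sum2·256 + sum1 = 0·256 + 185 = 185 = 0x00B9.

00B9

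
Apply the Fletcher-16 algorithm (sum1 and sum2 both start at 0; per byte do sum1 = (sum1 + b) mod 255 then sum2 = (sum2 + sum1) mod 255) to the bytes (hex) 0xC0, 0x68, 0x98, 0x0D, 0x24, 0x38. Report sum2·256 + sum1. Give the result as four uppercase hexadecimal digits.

Running sums (mod 255):
  after byte 0 (0xC0): sum1=192, sum2=192
  after byte 1 (0x68): sum1=41, sum2=233
  after byte 2 (0x98): sum1=193, sum2=171
  after byte 3 (0x0D): sum1=206, sum2=122
  after byte 4 (0x24): sum1=242, sum2=109
  after byte 5 (0x38): sum1=43, sum2=152
Checksum = sum2·256 + sum1 = 152·256 + 43 = 38955 = 0x982B.

982B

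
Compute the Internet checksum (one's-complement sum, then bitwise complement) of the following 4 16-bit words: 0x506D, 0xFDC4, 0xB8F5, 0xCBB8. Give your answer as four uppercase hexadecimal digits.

2D1F

One's-complement addition (fold any carry out of bit 15 back into bit 0):
  0x506D + 0xFDC4 = 0x14E31 → wrap carry → 0x4E32
  0x4E32 + 0xB8F5 = 0x10727 → wrap carry → 0x0728
  0x0728 + 0xCBB8 = 0x0D2E0
One's-complement sum = 0xD2E0.
Checksum = ~0xD2E0 & 0xFFFF = 0x2D1F.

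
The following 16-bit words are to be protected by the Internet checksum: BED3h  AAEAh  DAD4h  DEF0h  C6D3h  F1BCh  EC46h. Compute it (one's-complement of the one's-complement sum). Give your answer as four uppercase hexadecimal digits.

37A4

One's-complement addition (fold any carry out of bit 15 back into bit 0):
  0xBED3 + 0xAAEA = 0x169BD → wrap carry → 0x69BE
  0x69BE + 0xDAD4 = 0x14492 → wrap carry → 0x4493
  0x4493 + 0xDEF0 = 0x12383 → wrap carry → 0x2384
  0x2384 + 0xC6D3 = 0x0EA57
  0xEA57 + 0xF1BC = 0x1DC13 → wrap carry → 0xDC14
  0xDC14 + 0xEC46 = 0x1C85A → wrap carry → 0xC85B
One's-complement sum = 0xC85B.
Checksum = ~0xC85B & 0xFFFF = 0x37A4.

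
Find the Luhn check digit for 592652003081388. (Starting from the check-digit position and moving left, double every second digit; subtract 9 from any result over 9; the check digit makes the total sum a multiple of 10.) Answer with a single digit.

2

Partial digits right→left: 8 8 3 1 8 0 3 0 0 2 5 6 2 9 5
Double every second digit counting from the check-digit position (so the 1st, 3rd, 5th, ... of the partial from the right).
  doubled (with −9 where >9): 7 6 7 6 0 1 4 1 → sum 32
  kept as-is: 8 1 0 0 2 6 9 → sum 26
Total = 32 + 26 = 58.
Check digit = (10 − (58 mod 10)) mod 10 = 2.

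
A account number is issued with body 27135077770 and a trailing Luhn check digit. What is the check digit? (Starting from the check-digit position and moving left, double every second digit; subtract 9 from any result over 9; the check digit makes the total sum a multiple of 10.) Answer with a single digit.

Partial digits right→left: 0 7 7 7 7 0 5 3 1 7 2
Double every second digit counting from the check-digit position (so the 1st, 3rd, 5th, ... of the partial from the right).
  doubled (with −9 where >9): 0 5 5 1 2 4 → sum 17
  kept as-is: 7 7 0 3 7 → sum 24
Total = 17 + 24 = 41.
Check digit = (10 − (41 mod 10)) mod 10 = 9.

9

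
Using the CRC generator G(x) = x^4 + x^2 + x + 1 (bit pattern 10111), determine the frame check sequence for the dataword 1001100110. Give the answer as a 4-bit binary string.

Append 4 zeros: 10011001100000. Divide by 10111 (XOR where the leading bit is 1):
  pos 0: 10011 XOR 10111 = 00100
  pos 2: 10000 XOR 10111 = 00111
  pos 4: 11111 XOR 10111 = 01000
  pos 5: 10000 XOR 10111 = 00111
  pos 7: 11100 XOR 10111 = 01011
  pos 8: 10110 XOR 10111 = 00001
Remainder (last 4 bits) = 0010. This is the CRC / FCS.

0010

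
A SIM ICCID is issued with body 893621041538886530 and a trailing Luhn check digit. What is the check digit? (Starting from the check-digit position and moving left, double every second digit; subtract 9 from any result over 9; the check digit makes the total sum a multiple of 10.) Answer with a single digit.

8

Partial digits right→left: 0 3 5 6 8 8 8 3 5 1 4 0 1 2 6 3 9 8
Double every second digit counting from the check-digit position (so the 1st, 3rd, 5th, ... of the partial from the right).
  doubled (with −9 where >9): 0 1 7 7 1 8 2 3 9 → sum 38
  kept as-is: 3 6 8 3 1 0 2 3 8 → sum 34
Total = 38 + 34 = 72.
Check digit = (10 − (72 mod 10)) mod 10 = 8.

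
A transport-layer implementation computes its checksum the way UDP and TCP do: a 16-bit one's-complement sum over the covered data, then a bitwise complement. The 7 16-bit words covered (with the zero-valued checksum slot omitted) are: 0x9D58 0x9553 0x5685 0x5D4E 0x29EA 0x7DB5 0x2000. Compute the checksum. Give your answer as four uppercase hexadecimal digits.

51E0

One's-complement addition (fold any carry out of bit 15 back into bit 0):
  0x9D58 + 0x9553 = 0x132AB → wrap carry → 0x32AC
  0x32AC + 0x5685 = 0x08931
  0x8931 + 0x5D4E = 0x0E67F
  0xE67F + 0x29EA = 0x11069 → wrap carry → 0x106A
  0x106A + 0x7DB5 = 0x08E1F
  0x8E1F + 0x2000 = 0x0AE1F
One's-complement sum = 0xAE1F.
Checksum = ~0xAE1F & 0xFFFF = 0x51E0.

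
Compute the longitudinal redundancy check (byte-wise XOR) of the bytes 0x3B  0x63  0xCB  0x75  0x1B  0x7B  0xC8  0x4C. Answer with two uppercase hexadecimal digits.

XOR the bytes together:
  start with 0x3B
  0x3B ⊕ 0x63 = 0x58
  0x58 ⊕ 0xCB = 0x93
  0x93 ⊕ 0x75 = 0xE6
  0xE6 ⊕ 0x1B = 0xFD
  0xFD ⊕ 0x7B = 0x86
  0x86 ⊕ 0xC8 = 0x4E
  0x4E ⊕ 0x4C = 0x02

02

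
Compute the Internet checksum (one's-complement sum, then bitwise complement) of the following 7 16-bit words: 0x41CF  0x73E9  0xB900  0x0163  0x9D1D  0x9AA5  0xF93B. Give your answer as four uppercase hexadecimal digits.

One's-complement addition (fold any carry out of bit 15 back into bit 0):
  0x41CF + 0x73E9 = 0x0B5B8
  0xB5B8 + 0xB900 = 0x16EB8 → wrap carry → 0x6EB9
  0x6EB9 + 0x0163 = 0x0701C
  0x701C + 0x9D1D = 0x10D39 → wrap carry → 0x0D3A
  0x0D3A + 0x9AA5 = 0x0A7DF
  0xA7DF + 0xF93B = 0x1A11A → wrap carry → 0xA11B
One's-complement sum = 0xA11B.
Checksum = ~0xA11B & 0xFFFF = 0x5EE4.

5EE4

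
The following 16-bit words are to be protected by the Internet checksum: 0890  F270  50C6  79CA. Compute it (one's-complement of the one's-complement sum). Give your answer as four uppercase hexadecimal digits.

One's-complement addition (fold any carry out of bit 15 back into bit 0):
  0x0890 + 0xF270 = 0x0FB00
  0xFB00 + 0x50C6 = 0x14BC6 → wrap carry → 0x4BC7
  0x4BC7 + 0x79CA = 0x0C591
One's-complement sum = 0xC591.
Checksum = ~0xC591 & 0xFFFF = 0x3A6E.

3A6E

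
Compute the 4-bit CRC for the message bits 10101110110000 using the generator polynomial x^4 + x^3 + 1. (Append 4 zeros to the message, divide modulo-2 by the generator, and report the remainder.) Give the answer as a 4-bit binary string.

Append 4 zeros: 101011101100000000. Divide by 11001 (XOR where the leading bit is 1):
  pos 0: 10101 XOR 11001 = 01100
  pos 1: 11001 XOR 11001 = 00000
  pos 6: 10110 XOR 11001 = 01111
  pos 7: 11110 XOR 11001 = 00111
  pos 9: 11100 XOR 11001 = 00101
  pos 11: 10100 XOR 11001 = 01101
  pos 12: 11010 XOR 11001 = 00011
Remainder (last 4 bits) = 0110. This is the CRC / FCS.

0110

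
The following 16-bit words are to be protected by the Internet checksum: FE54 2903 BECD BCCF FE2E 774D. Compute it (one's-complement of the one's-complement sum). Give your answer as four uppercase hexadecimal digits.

E78D

One's-complement addition (fold any carry out of bit 15 back into bit 0):
  0xFE54 + 0x2903 = 0x12757 → wrap carry → 0x2758
  0x2758 + 0xBECD = 0x0E625
  0xE625 + 0xBCCF = 0x1A2F4 → wrap carry → 0xA2F5
  0xA2F5 + 0xFE2E = 0x1A123 → wrap carry → 0xA124
  0xA124 + 0x774D = 0x11871 → wrap carry → 0x1872
One's-complement sum = 0x1872.
Checksum = ~0x1872 & 0xFFFF = 0xE78D.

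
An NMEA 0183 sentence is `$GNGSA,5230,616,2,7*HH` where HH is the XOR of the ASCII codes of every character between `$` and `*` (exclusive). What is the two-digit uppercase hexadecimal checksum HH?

6C

XOR the ASCII codes of the payload characters:
  'G' = 0x47 → acc = 0x47
  'N' = 0x4E → acc = 0x09
  'G' = 0x47 → acc = 0x4E
  'S' = 0x53 → acc = 0x1D
  'A' = 0x41 → acc = 0x5C
  ',' = 0x2C → acc = 0x70
  '5' = 0x35 → acc = 0x45
  '2' = 0x32 → acc = 0x77
  '3' = 0x33 → acc = 0x44
  '0' = 0x30 → acc = 0x74
  ',' = 0x2C → acc = 0x58
  '6' = 0x36 → acc = 0x6E
  '1' = 0x31 → acc = 0x5F
  '6' = 0x36 → acc = 0x69
  ',' = 0x2C → acc = 0x45
  '2' = 0x32 → acc = 0x77
  ',' = 0x2C → acc = 0x5B
  '7' = 0x37 → acc = 0x6C
Checksum = 0x6C.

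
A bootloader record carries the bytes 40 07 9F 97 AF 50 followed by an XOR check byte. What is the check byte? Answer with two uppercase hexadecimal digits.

XOR the bytes together:
  start with 0x40
  0x40 ⊕ 0x07 = 0x47
  0x47 ⊕ 0x9F = 0xD8
  0xD8 ⊕ 0x97 = 0x4F
  0x4F ⊕ 0xAF = 0xE0
  0xE0 ⊕ 0x50 = 0xB0

B0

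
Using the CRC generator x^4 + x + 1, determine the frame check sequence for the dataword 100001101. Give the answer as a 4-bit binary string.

Append 4 zeros: 1000011010000. Divide by 10011 (XOR where the leading bit is 1):
  pos 0: 10000 XOR 10011 = 00011
  pos 3: 11110 XOR 10011 = 01101
  pos 4: 11011 XOR 10011 = 01000
  pos 5: 10000 XOR 10011 = 00011
  pos 8: 11000 XOR 10011 = 01011
Remainder (last 4 bits) = 1011. This is the CRC / FCS.

1011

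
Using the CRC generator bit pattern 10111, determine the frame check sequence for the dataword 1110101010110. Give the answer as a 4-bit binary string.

Append 4 zeros: 11101010101100000. Divide by 10111 (XOR where the leading bit is 1):
  pos 0: 11101 XOR 10111 = 01010
  pos 1: 10100 XOR 10111 = 00011
  pos 4: 11101 XOR 10111 = 01010
  pos 5: 10100 XOR 10111 = 00011
  pos 8: 11110 XOR 10111 = 01001
  pos 9: 10010 XOR 10111 = 00101
  pos 11: 10100 XOR 10111 = 00011
Remainder (last 4 bits) = 0110. This is the CRC / FCS.

0110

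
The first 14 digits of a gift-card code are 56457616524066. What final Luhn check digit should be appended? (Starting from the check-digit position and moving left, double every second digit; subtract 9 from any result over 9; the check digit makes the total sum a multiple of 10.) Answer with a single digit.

Partial digits right→left: 6 6 0 4 2 5 6 1 6 7 5 4 6 5
Double every second digit counting from the check-digit position (so the 1st, 3rd, 5th, ... of the partial from the right).
  doubled (with −9 where >9): 3 0 4 3 3 1 3 → sum 17
  kept as-is: 6 4 5 1 7 4 5 → sum 32
Total = 17 + 32 = 49.
Check digit = (10 − (49 mod 10)) mod 10 = 1.

1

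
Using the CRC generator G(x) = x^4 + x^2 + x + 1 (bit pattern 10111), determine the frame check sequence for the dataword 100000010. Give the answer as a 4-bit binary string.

Append 4 zeros: 1000000100000. Divide by 10111 (XOR where the leading bit is 1):
  pos 0: 10000 XOR 10111 = 00111
  pos 2: 11100 XOR 10111 = 01011
  pos 3: 10111 XOR 10111 = 00000
Remainder (last 4 bits) = 0000. This is the CRC / FCS.

0000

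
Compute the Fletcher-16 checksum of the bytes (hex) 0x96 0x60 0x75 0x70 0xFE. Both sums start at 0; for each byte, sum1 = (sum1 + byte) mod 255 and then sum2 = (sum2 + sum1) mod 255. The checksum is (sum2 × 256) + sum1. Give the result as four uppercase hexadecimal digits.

Running sums (mod 255):
  after byte 0 (0x96): sum1=150, sum2=150
  after byte 1 (0x60): sum1=246, sum2=141
  after byte 2 (0x75): sum1=108, sum2=249
  after byte 3 (0x70): sum1=220, sum2=214
  after byte 4 (0xFE): sum1=219, sum2=178
Checksum = sum2·256 + sum1 = 178·256 + 219 = 45787 = 0xB2DB.

B2DB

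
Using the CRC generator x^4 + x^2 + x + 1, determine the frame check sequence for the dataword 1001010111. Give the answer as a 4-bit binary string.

Append 4 zeros: 10010101110000. Divide by 10111 (XOR where the leading bit is 1):
  pos 0: 10010 XOR 10111 = 00101
  pos 2: 10110 XOR 10111 = 00001
  pos 6: 11110 XOR 10111 = 01001
  pos 7: 10010 XOR 10111 = 00101
  pos 9: 10100 XOR 10111 = 00011
Remainder (last 4 bits) = 0011. This is the CRC / FCS.

0011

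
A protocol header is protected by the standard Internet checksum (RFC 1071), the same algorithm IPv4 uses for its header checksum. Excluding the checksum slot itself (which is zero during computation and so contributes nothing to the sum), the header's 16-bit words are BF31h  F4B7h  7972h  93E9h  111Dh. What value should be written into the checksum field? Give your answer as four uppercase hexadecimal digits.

One's-complement addition (fold any carry out of bit 15 back into bit 0):
  0xBF31 + 0xF4B7 = 0x1B3E8 → wrap carry → 0xB3E9
  0xB3E9 + 0x7972 = 0x12D5B → wrap carry → 0x2D5C
  0x2D5C + 0x93E9 = 0x0C145
  0xC145 + 0x111D = 0x0D262
One's-complement sum = 0xD262.
Checksum = ~0xD262 & 0xFFFF = 0x2D9D.

2D9D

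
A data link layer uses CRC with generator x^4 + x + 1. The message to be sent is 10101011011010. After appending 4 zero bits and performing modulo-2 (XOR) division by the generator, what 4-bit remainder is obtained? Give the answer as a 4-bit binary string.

Append 4 zeros: 101010110110100000. Divide by 10011 (XOR where the leading bit is 1):
  pos 0: 10101 XOR 10011 = 00110
  pos 2: 11001 XOR 10011 = 01010
  pos 3: 10101 XOR 10011 = 00110
  pos 5: 11001 XOR 10011 = 01010
  pos 6: 10101 XOR 10011 = 00110
  pos 8: 11001 XOR 10011 = 01010
  pos 9: 10100 XOR 10011 = 00111
  pos 11: 11100 XOR 10011 = 01111
  pos 12: 11110 XOR 10011 = 01101
  pos 13: 11010 XOR 10011 = 01001
Remainder (last 4 bits) = 1001. This is the CRC / FCS.

1001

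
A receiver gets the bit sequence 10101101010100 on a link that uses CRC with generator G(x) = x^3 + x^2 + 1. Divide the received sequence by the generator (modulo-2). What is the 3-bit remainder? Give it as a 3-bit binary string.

010

Modulo-2 division of 10101101010100 by 1101:
  pos 0: 1010 XOR 1101 = 0111
  pos 1: 1111 XOR 1101 = 0010
  pos 3: 1010 XOR 1101 = 0111
  pos 4: 1111 XOR 1101 = 0010
  pos 6: 1001 XOR 1101 = 0100
  pos 7: 1000 XOR 1101 = 0101
  pos 8: 1011 XOR 1101 = 0110
  pos 9: 1100 XOR 1101 = 0001
Remainder = 010 (nonzero — an error is detected).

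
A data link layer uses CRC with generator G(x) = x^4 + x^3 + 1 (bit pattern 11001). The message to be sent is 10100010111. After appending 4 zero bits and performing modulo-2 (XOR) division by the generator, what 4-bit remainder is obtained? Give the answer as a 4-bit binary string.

Append 4 zeros: 101000101110000. Divide by 11001 (XOR where the leading bit is 1):
  pos 0: 10100 XOR 11001 = 01101
  pos 1: 11010 XOR 11001 = 00011
  pos 4: 11101 XOR 11001 = 00100
  pos 6: 10011 XOR 11001 = 01010
  pos 7: 10100 XOR 11001 = 01101
  pos 8: 11010 XOR 11001 = 00011
Remainder (last 4 bits) = 1100. This is the CRC / FCS.

1100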